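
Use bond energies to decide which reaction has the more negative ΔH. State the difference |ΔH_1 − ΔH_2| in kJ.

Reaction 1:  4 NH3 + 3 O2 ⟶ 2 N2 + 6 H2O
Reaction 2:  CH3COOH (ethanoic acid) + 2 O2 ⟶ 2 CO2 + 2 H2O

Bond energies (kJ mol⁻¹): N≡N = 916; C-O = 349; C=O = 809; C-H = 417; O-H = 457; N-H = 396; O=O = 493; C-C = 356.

Reaction 1, by 229 kJ

Reaction 1:
  Bonds broken (reactants):
    N-H: 12 × 396 = 4752
    O=O: 3 × 493 = 1479
    Σ(broken) = 6231 kJ
  Bonds formed (products):
    N≡N: 2 × 916 = 1832
    O-H: 12 × 457 = 5484
    Σ(formed) = 7316 kJ
  ΔH_1 = 6231 − 7316 = −1085 kJ
Reaction 2:
  Bonds broken (reactants):
    C-C: 1 × 356 = 356
    C-H: 3 × 417 = 1251
    C-O: 1 × 349 = 349
    C=O: 1 × 809 = 809
    O-H: 1 × 457 = 457
    O=O: 2 × 493 = 986
    Σ(broken) = 4208 kJ
  Bonds formed (products):
    C=O: 4 × 809 = 3236
    O-H: 4 × 457 = 1828
    Σ(formed) = 5064 kJ
  ΔH_2 = 4208 − 5064 = −856 kJ
ΔH_1 − ΔH_2 = −229 kJ, so reaction 1 has the more negative ΔH; |ΔH_1 − ΔH_2| = 229 kJ.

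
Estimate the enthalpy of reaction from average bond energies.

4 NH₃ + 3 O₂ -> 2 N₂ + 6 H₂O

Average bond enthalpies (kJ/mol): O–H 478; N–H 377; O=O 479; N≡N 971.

ΔH ≈ −1717 kJ

Bonds broken (reactants):
  N–H: 12 × 377 = 4524
  O=O: 3 × 479 = 1437
  Σ(broken) = 5961 kJ
Bonds formed (products):
  N≡N: 2 × 971 = 1942
  O–H: 12 × 478 = 5736
  Σ(formed) = 7678 kJ
ΔH = Σ(broken) − Σ(formed) = 5961 − 7678 = −1717 kJ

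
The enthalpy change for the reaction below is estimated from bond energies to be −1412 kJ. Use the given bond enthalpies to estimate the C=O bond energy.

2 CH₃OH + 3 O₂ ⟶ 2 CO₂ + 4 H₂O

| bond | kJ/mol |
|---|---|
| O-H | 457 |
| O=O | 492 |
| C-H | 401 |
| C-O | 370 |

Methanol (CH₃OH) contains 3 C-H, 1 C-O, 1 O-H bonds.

Let D be the C=O bond energy.
Σ(broken) = 6×401 + 2×370 + 2×457 + 3×492 = 5536
Σ(formed) = 4×D + 8×457 = 3656 + 4D
ΔH = Σ(broken) − Σ(formed) = (5536) − (3656 + 4D) = +1880 − 4D
Setting this equal to −1412 kJ gives 4D = 3292, so D = 823 kJ/mol.

D(C=O) ≈ 823 kJ/mol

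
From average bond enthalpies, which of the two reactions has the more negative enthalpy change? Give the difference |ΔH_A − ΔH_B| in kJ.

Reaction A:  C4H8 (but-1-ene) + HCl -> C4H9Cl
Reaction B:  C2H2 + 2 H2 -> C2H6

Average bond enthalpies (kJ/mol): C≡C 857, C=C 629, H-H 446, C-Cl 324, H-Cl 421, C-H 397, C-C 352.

Reaction B, by 168 kJ

Reaction A:
  Bonds broken (reactants):
    C-C: 2 × 352 = 704
    C-H: 8 × 397 = 3176
    C=C: 1 × 629 = 629
    H-Cl: 1 × 421 = 421
    Σ(broken) = 4930 kJ
  Bonds formed (products):
    C-C: 3 × 352 = 1056
    C-Cl: 1 × 324 = 324
    C-H: 9 × 397 = 3573
    Σ(formed) = 4953 kJ
  ΔH_A = 4930 − 4953 = −23 kJ
Reaction B:
  Bonds broken (reactants):
    C≡C: 1 × 857 = 857
    C-H: 2 × 397 = 794
    H-H: 2 × 446 = 892
    Σ(broken) = 2543 kJ
  Bonds formed (products):
    C-C: 1 × 352 = 352
    C-H: 6 × 397 = 2382
    Σ(formed) = 2734 kJ
  ΔH_B = 2543 − 2734 = −191 kJ
ΔH_A − ΔH_B = +168 kJ, so reaction B has the more negative ΔH; |ΔH_A − ΔH_B| = 168 kJ.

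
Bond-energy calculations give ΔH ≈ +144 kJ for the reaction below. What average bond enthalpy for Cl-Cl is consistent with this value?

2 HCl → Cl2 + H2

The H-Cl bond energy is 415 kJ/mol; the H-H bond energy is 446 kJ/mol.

D(Cl-Cl) ≈ 240 kJ/mol

Let D be the Cl-Cl bond energy.
Σ(broken) = 2×415 = 830
Σ(formed) = 1×D + 1×446 = 446 + D
ΔH = Σ(broken) − Σ(formed) = (830) − (446 + D) = +384 − D
Setting this equal to +144 kJ gives D = 240 kJ/mol.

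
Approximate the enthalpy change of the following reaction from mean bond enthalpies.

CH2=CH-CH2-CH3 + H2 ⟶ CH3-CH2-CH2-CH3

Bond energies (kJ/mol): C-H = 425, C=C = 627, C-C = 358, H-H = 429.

ΔH ≈ −152 kJ

Bonds broken (reactants):
  C-C: 2 × 358 = 716
  C-H: 8 × 425 = 3400
  C=C: 1 × 627 = 627
  H-H: 1 × 429 = 429
  Σ(broken) = 5172 kJ
Bonds formed (products):
  C-C: 3 × 358 = 1074
  C-H: 10 × 425 = 4250
  Σ(formed) = 5324 kJ
ΔH = Σ(broken) − Σ(formed) = 5172 − 5324 = −152 kJ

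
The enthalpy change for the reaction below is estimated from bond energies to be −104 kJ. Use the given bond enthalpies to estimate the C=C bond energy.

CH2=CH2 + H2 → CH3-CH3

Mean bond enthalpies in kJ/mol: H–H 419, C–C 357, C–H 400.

D(C=C) ≈ 634 kJ/mol

Let D be the C=C bond energy.
Σ(broken) = 4×400 + 1×D + 1×419 = 2019 + D
Σ(formed) = 1×357 + 6×400 = 2757
ΔH = Σ(broken) − Σ(formed) = (2019 + D) − (2757) = −738 + D
Setting this equal to −104 kJ gives D = 634 kJ/mol.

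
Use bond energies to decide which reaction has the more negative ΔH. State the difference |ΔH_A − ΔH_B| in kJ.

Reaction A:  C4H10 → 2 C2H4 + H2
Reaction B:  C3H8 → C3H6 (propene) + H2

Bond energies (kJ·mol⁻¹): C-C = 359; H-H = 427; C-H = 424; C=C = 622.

Reaction B, by 96 kJ

Reaction A:
  Bonds broken (reactants):
    C-C: 3 × 359 = 1077
    C-H: 10 × 424 = 4240
    Σ(broken) = 5317 kJ
  Bonds formed (products):
    C-H: 8 × 424 = 3392
    C=C: 2 × 622 = 1244
    H-H: 1 × 427 = 427
    Σ(formed) = 5063 kJ
  ΔH_A = 5317 − 5063 = +254 kJ
Reaction B:
  Bonds broken (reactants):
    C-C: 2 × 359 = 718
    C-H: 8 × 424 = 3392
    Σ(broken) = 4110 kJ
  Bonds formed (products):
    C-C: 1 × 359 = 359
    C-H: 6 × 424 = 2544
    C=C: 1 × 622 = 622
    H-H: 1 × 427 = 427
    Σ(formed) = 3952 kJ
  ΔH_B = 4110 − 3952 = +158 kJ
ΔH_A − ΔH_B = +96 kJ, so reaction B has the more negative ΔH; |ΔH_A − ΔH_B| = 96 kJ.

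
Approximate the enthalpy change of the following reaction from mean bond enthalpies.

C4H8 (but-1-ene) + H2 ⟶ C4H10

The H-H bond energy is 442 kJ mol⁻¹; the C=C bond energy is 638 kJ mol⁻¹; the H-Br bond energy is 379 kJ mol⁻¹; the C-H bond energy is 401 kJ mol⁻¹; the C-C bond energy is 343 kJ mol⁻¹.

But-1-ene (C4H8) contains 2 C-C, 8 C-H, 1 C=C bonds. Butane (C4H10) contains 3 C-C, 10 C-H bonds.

Bonds broken (reactants):
  C-C: 2 × 343 = 686
  C-H: 8 × 401 = 3208
  C=C: 1 × 638 = 638
  H-H: 1 × 442 = 442
  Σ(broken) = 4974 kJ
Bonds formed (products):
  C-C: 3 × 343 = 1029
  C-H: 10 × 401 = 4010
  Σ(formed) = 5039 kJ
ΔH = Σ(broken) − Σ(formed) = 4974 − 5039 = −65 kJ

ΔH ≈ −65 kJ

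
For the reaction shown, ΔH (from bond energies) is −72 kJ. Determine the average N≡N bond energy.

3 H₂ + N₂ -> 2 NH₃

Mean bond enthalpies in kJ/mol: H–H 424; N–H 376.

D(N≡N) ≈ 912 kJ/mol

Let D be the N≡N bond energy.
Σ(broken) = 3×424 + 1×D = 1272 + D
Σ(formed) = 6×376 = 2256
ΔH = Σ(broken) − Σ(formed) = (1272 + D) − (2256) = −984 + D
Setting this equal to −72 kJ gives D = 912 kJ/mol.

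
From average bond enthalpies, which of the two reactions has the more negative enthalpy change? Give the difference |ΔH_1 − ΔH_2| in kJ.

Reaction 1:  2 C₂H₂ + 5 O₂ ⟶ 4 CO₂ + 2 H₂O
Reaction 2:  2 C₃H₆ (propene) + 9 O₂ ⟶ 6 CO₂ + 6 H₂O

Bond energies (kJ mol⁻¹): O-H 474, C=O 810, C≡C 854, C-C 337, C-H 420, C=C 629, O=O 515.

Reaction 2, by 1388 kJ

Reaction 1:
  Bonds broken (reactants):
    C≡C: 2 × 854 = 1708
    C-H: 4 × 420 = 1680
    O=O: 5 × 515 = 2575
    Σ(broken) = 5963 kJ
  Bonds formed (products):
    C=O: 8 × 810 = 6480
    O-H: 4 × 474 = 1896
    Σ(formed) = 8376 kJ
  ΔH_1 = 5963 − 8376 = −2413 kJ
Reaction 2:
  Bonds broken (reactants):
    C-C: 2 × 337 = 674
    C-H: 12 × 420 = 5040
    C=C: 2 × 629 = 1258
    O=O: 9 × 515 = 4635
    Σ(broken) = 11607 kJ
  Bonds formed (products):
    C=O: 12 × 810 = 9720
    O-H: 12 × 474 = 5688
    Σ(formed) = 15408 kJ
  ΔH_2 = 11607 − 15408 = −3801 kJ
ΔH_1 − ΔH_2 = +1388 kJ, so reaction 2 has the more negative ΔH; |ΔH_1 − ΔH_2| = 1388 kJ.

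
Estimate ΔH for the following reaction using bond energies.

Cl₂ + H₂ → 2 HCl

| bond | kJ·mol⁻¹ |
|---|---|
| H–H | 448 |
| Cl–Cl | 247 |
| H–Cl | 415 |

ΔH ≈ −135 kJ

Bonds broken (reactants):
  Cl–Cl: 1 × 247 = 247
  H–H: 1 × 448 = 448
  Σ(broken) = 695 kJ
Bonds formed (products):
  H–Cl: 2 × 415 = 830
  Σ(formed) = 830 kJ
ΔH = Σ(broken) − Σ(formed) = 695 − 830 = −135 kJ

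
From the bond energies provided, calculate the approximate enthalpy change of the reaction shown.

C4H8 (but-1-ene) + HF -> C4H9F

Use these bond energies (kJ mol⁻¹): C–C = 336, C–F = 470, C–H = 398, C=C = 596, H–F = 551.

ΔH ≈ −57 kJ

Bonds broken (reactants):
  C–C: 2 × 336 = 672
  C–H: 8 × 398 = 3184
  C=C: 1 × 596 = 596
  H–F: 1 × 551 = 551
  Σ(broken) = 5003 kJ
Bonds formed (products):
  C–C: 3 × 336 = 1008
  C–F: 1 × 470 = 470
  C–H: 9 × 398 = 3582
  Σ(formed) = 5060 kJ
ΔH = Σ(broken) − Σ(formed) = 5003 − 5060 = −57 kJ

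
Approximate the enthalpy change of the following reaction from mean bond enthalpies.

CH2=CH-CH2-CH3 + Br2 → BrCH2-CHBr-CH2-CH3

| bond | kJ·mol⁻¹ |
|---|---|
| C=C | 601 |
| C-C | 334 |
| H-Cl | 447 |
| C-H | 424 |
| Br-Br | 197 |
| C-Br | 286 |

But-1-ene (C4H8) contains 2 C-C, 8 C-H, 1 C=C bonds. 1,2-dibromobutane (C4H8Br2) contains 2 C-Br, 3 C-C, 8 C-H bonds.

Bonds broken (reactants):
  Br-Br: 1 × 197 = 197
  C-C: 2 × 334 = 668
  C-H: 8 × 424 = 3392
  C=C: 1 × 601 = 601
  Σ(broken) = 4858 kJ
Bonds formed (products):
  C-Br: 2 × 286 = 572
  C-C: 3 × 334 = 1002
  C-H: 8 × 424 = 3392
  Σ(formed) = 4966 kJ
ΔH = Σ(broken) − Σ(formed) = 4858 − 4966 = −108 kJ

ΔH ≈ −108 kJ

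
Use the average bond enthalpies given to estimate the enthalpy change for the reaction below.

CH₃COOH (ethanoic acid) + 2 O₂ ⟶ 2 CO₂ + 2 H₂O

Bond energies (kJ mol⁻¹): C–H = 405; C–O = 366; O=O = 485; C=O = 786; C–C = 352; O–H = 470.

ΔH ≈ −865 kJ

Bonds broken (reactants):
  C–C: 1 × 352 = 352
  C–H: 3 × 405 = 1215
  C–O: 1 × 366 = 366
  C=O: 1 × 786 = 786
  O–H: 1 × 470 = 470
  O=O: 2 × 485 = 970
  Σ(broken) = 4159 kJ
Bonds formed (products):
  C=O: 4 × 786 = 3144
  O–H: 4 × 470 = 1880
  Σ(formed) = 5024 kJ
ΔH = Σ(broken) − Σ(formed) = 4159 − 5024 = −865 kJ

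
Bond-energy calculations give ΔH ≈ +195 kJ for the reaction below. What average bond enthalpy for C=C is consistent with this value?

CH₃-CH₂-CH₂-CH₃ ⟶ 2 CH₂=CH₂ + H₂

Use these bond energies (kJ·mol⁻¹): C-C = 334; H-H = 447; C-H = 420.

Let D be the C=C bond energy.
Σ(broken) = 3×334 + 10×420 = 5202
Σ(formed) = 8×420 + 2×D + 1×447 = 3807 + 2D
ΔH = Σ(broken) − Σ(formed) = (5202) − (3807 + 2D) = +1395 − 2D
Setting this equal to +195 kJ gives 2D = 1200, so D = 600 kJ/mol.

D(C=C) ≈ 600 kJ/mol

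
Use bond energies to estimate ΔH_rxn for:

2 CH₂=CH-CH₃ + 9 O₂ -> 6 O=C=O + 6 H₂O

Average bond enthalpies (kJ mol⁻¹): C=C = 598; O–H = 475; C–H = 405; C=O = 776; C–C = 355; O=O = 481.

ΔH ≈ −3917 kJ

Bonds broken (reactants):
  C–C: 2 × 355 = 710
  C–H: 12 × 405 = 4860
  C=C: 2 × 598 = 1196
  O=O: 9 × 481 = 4329
  Σ(broken) = 11095 kJ
Bonds formed (products):
  C=O: 12 × 776 = 9312
  O–H: 12 × 475 = 5700
  Σ(formed) = 15012 kJ
ΔH = Σ(broken) − Σ(formed) = 11095 − 15012 = −3917 kJ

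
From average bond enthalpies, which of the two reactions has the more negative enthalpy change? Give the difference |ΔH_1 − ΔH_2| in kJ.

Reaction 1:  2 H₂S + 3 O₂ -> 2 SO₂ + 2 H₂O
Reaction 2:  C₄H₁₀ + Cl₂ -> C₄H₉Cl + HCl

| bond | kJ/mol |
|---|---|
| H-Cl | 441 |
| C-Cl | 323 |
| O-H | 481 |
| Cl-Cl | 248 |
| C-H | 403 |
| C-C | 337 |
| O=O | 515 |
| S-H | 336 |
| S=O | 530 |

Reaction 1, by 1042 kJ

Reaction 1:
  Bonds broken (reactants):
    O=O: 3 × 515 = 1545
    S-H: 4 × 336 = 1344
    Σ(broken) = 2889 kJ
  Bonds formed (products):
    O-H: 4 × 481 = 1924
    S=O: 4 × 530 = 2120
    Σ(formed) = 4044 kJ
  ΔH_1 = 2889 − 4044 = −1155 kJ
Reaction 2:
  Bonds broken (reactants):
    C-C: 3 × 337 = 1011
    C-H: 10 × 403 = 4030
    Cl-Cl: 1 × 248 = 248
    Σ(broken) = 5289 kJ
  Bonds formed (products):
    C-C: 3 × 337 = 1011
    C-Cl: 1 × 323 = 323
    C-H: 9 × 403 = 3627
    H-Cl: 1 × 441 = 441
    Σ(formed) = 5402 kJ
  ΔH_2 = 5289 − 5402 = −113 kJ
ΔH_1 − ΔH_2 = −1042 kJ, so reaction 1 has the more negative ΔH; |ΔH_1 − ΔH_2| = 1042 kJ.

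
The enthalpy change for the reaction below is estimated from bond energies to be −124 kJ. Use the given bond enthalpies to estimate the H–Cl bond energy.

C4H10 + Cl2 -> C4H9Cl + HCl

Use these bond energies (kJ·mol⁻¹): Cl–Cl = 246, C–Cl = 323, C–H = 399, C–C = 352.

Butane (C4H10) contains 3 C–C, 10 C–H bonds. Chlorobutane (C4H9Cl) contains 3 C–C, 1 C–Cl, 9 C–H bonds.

Let D be the H–Cl bond energy.
Σ(broken) = 3×352 + 10×399 + 1×246 = 5292
Σ(formed) = 3×352 + 1×323 + 9×399 + 1×D = 4970 + D
ΔH = Σ(broken) − Σ(formed) = (5292) − (4970 + D) = +322 − D
Setting this equal to −124 kJ gives D = 446 kJ/mol.

D(H–Cl) ≈ 446 kJ/mol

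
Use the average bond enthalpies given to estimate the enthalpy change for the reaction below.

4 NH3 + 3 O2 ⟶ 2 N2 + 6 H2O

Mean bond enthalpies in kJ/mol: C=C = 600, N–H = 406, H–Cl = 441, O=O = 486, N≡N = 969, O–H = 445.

ΔH ≈ −948 kJ

Bonds broken (reactants):
  N–H: 12 × 406 = 4872
  O=O: 3 × 486 = 1458
  Σ(broken) = 6330 kJ
Bonds formed (products):
  N≡N: 2 × 969 = 1938
  O–H: 12 × 445 = 5340
  Σ(formed) = 7278 kJ
ΔH = Σ(broken) − Σ(formed) = 6330 − 7278 = −948 kJ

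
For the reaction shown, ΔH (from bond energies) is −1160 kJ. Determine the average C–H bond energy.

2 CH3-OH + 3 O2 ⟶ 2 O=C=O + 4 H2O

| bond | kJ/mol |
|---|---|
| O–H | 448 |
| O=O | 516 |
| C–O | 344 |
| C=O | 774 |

D(C–H) ≈ 398 kJ/mol

Let D be the C–H bond energy.
Σ(broken) = 6×D + 2×344 + 2×448 + 3×516 = 3132 + 6D
Σ(formed) = 4×774 + 8×448 = 6680
ΔH = Σ(broken) − Σ(formed) = (3132 + 6D) − (6680) = −3548 + 6D
Setting this equal to −1160 kJ gives 6D = 2388, so D = 398 kJ/mol.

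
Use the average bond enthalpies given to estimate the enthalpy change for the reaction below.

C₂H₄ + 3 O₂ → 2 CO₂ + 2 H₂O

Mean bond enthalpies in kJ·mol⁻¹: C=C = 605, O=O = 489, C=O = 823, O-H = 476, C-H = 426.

ΔH ≈ −1420 kJ

Bonds broken (reactants):
  C-H: 4 × 426 = 1704
  C=C: 1 × 605 = 605
  O=O: 3 × 489 = 1467
  Σ(broken) = 3776 kJ
Bonds formed (products):
  C=O: 4 × 823 = 3292
  O-H: 4 × 476 = 1904
  Σ(formed) = 5196 kJ
ΔH = Σ(broken) − Σ(formed) = 3776 − 5196 = −1420 kJ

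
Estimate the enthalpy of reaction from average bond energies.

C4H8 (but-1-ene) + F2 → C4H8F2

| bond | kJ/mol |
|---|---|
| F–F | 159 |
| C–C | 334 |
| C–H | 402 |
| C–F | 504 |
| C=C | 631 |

ΔH ≈ −552 kJ

Bonds broken (reactants):
  C–C: 2 × 334 = 668
  C–H: 8 × 402 = 3216
  C=C: 1 × 631 = 631
  F–F: 1 × 159 = 159
  Σ(broken) = 4674 kJ
Bonds formed (products):
  C–C: 3 × 334 = 1002
  C–F: 2 × 504 = 1008
  C–H: 8 × 402 = 3216
  Σ(formed) = 5226 kJ
ΔH = Σ(broken) − Σ(formed) = 4674 − 5226 = −552 kJ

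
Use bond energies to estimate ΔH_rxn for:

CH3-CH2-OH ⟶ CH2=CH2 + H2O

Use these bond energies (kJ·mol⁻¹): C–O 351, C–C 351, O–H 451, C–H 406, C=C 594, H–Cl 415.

ΔH ≈ +63 kJ

Bonds broken (reactants):
  C–C: 1 × 351 = 351
  C–H: 5 × 406 = 2030
  C–O: 1 × 351 = 351
  O–H: 1 × 451 = 451
  Σ(broken) = 3183 kJ
Bonds formed (products):
  C–H: 4 × 406 = 1624
  C=C: 1 × 594 = 594
  O–H: 2 × 451 = 902
  Σ(formed) = 3120 kJ
ΔH = Σ(broken) − Σ(formed) = 3183 − 3120 = +63 kJ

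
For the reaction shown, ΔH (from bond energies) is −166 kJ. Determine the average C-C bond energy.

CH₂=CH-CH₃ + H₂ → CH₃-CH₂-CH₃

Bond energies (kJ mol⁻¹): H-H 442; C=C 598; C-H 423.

D(C-C) ≈ 360 kJ/mol

Let D be the C-C bond energy.
Σ(broken) = 1×D + 6×423 + 1×598 + 1×442 = 3578 + D
Σ(formed) = 2×D + 8×423 = 3384 + 2D
ΔH = Σ(broken) − Σ(formed) = (3578 + D) − (3384 + 2D) = +194 − D
Setting this equal to −166 kJ gives D = 360 kJ/mol.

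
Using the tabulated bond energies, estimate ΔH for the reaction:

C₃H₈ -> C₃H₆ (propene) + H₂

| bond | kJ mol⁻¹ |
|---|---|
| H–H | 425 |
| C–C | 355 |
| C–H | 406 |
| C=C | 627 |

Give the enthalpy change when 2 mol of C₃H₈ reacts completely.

ΔH = +230 kJ

Bonds broken (reactants):
  C–C: 2 × 355 = 710
  C–H: 8 × 406 = 3248
  Σ(broken) = 3958 kJ
Bonds formed (products):
  C–C: 1 × 355 = 355
  C–H: 6 × 406 = 2436
  C=C: 1 × 627 = 627
  H–H: 1 × 425 = 425
  Σ(formed) = 3843 kJ
ΔH = Σ(broken) − Σ(formed) = 3958 − 3843 = +115 kJ
For 2× the reaction as written: 2 × (+115) = +230 kJ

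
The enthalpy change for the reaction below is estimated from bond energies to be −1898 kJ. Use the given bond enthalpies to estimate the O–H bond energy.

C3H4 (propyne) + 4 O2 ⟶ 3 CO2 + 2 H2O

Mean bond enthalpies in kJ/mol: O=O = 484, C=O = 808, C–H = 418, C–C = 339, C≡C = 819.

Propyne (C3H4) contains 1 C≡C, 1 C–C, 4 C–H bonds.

Let D be the O–H bond energy.
Σ(broken) = 1×819 + 1×339 + 4×418 + 4×484 = 4766
Σ(formed) = 6×808 + 4×D = 4848 + 4D
ΔH = Σ(broken) − Σ(formed) = (4766) − (4848 + 4D) = −82 − 4D
Setting this equal to −1898 kJ gives 4D = 1816, so D = 454 kJ/mol.

D(O–H) ≈ 454 kJ/mol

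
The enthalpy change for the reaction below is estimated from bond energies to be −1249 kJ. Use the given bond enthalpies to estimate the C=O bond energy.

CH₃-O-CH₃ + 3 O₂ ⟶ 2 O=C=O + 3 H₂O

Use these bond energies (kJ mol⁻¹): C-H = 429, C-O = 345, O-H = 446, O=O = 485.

Let D be the C=O bond energy.
Σ(broken) = 6×429 + 2×345 + 3×485 = 4719
Σ(formed) = 4×D + 6×446 = 2676 + 4D
ΔH = Σ(broken) − Σ(formed) = (4719) − (2676 + 4D) = +2043 − 4D
Setting this equal to −1249 kJ gives 4D = 3292, so D = 823 kJ/mol.

D(C=O) ≈ 823 kJ/mol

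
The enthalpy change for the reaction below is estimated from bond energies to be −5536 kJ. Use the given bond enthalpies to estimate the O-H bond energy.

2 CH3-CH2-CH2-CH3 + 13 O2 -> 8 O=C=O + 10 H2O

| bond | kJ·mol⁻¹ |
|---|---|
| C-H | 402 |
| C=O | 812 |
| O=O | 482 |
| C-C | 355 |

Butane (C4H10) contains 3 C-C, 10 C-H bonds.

D(O-H) ≈ 449 kJ/mol

Let D be the O-H bond energy.
Σ(broken) = 6×355 + 20×402 + 13×482 = 16436
Σ(formed) = 16×812 + 20×D = 12992 + 20D
ΔH = Σ(broken) − Σ(formed) = (16436) − (12992 + 20D) = +3444 − 20D
Setting this equal to −5536 kJ gives 20D = 8980, so D = 449 kJ/mol.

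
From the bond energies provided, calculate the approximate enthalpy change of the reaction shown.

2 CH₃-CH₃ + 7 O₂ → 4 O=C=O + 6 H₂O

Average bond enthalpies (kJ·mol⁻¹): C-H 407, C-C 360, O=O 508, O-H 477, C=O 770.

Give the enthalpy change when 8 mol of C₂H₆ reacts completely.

Bonds broken (reactants):
  C-C: 2 × 360 = 720
  C-H: 12 × 407 = 4884
  O=O: 7 × 508 = 3556
  Σ(broken) = 9160 kJ
Bonds formed (products):
  C=O: 8 × 770 = 6160
  O-H: 12 × 477 = 5724
  Σ(formed) = 11884 kJ
ΔH = Σ(broken) − Σ(formed) = 9160 − 11884 = −2724 kJ
For 4× the reaction as written: 4 × (−2724) = −10896 kJ

ΔH = −10896 kJ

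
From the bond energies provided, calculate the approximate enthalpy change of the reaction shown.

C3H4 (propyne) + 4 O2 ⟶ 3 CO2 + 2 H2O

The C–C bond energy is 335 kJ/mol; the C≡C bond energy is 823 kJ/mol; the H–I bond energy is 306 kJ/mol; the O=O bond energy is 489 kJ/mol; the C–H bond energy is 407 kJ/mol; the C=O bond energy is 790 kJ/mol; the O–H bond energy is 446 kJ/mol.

Bonds broken (reactants):
  C≡C: 1 × 823 = 823
  C–C: 1 × 335 = 335
  C–H: 4 × 407 = 1628
  O=O: 4 × 489 = 1956
  Σ(broken) = 4742 kJ
Bonds formed (products):
  C=O: 6 × 790 = 4740
  O–H: 4 × 446 = 1784
  Σ(formed) = 6524 kJ
ΔH = Σ(broken) − Σ(formed) = 4742 − 6524 = −1782 kJ

ΔH ≈ −1782 kJ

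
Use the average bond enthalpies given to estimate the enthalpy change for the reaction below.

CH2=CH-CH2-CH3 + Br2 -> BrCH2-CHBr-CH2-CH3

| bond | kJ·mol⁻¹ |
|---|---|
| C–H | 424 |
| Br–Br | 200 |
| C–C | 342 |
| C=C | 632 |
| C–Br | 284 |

ΔH ≈ −78 kJ

Bonds broken (reactants):
  Br–Br: 1 × 200 = 200
  C–C: 2 × 342 = 684
  C–H: 8 × 424 = 3392
  C=C: 1 × 632 = 632
  Σ(broken) = 4908 kJ
Bonds formed (products):
  C–Br: 2 × 284 = 568
  C–C: 3 × 342 = 1026
  C–H: 8 × 424 = 3392
  Σ(formed) = 4986 kJ
ΔH = Σ(broken) − Σ(formed) = 4908 − 4986 = −78 kJ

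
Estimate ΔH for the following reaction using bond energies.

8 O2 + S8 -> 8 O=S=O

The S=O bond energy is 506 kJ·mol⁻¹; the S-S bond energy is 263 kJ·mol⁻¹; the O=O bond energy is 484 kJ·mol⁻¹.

Bonds broken (reactants):
  O=O: 8 × 484 = 3872
  S-S: 8 × 263 = 2104
  Σ(broken) = 5976 kJ
Bonds formed (products):
  S=O: 16 × 506 = 8096
  Σ(formed) = 8096 kJ
ΔH = Σ(broken) − Σ(formed) = 5976 − 8096 = −2120 kJ

ΔH ≈ −2120 kJ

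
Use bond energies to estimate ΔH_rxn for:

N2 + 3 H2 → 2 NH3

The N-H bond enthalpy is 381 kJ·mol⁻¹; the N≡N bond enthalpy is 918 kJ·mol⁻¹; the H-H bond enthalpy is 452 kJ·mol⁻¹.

Bonds broken (reactants):
  H-H: 3 × 452 = 1356
  N≡N: 1 × 918 = 918
  Σ(broken) = 2274 kJ
Bonds formed (products):
  N-H: 6 × 381 = 2286
  Σ(formed) = 2286 kJ
ΔH = Σ(broken) − Σ(formed) = 2274 − 2286 = −12 kJ

ΔH ≈ −12 kJ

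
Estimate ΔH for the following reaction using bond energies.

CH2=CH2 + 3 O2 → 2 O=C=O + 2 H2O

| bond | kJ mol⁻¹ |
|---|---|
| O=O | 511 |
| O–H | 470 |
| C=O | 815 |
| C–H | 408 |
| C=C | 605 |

ΔH ≈ −1370 kJ

Bonds broken (reactants):
  C–H: 4 × 408 = 1632
  C=C: 1 × 605 = 605
  O=O: 3 × 511 = 1533
  Σ(broken) = 3770 kJ
Bonds formed (products):
  C=O: 4 × 815 = 3260
  O–H: 4 × 470 = 1880
  Σ(formed) = 5140 kJ
ΔH = Σ(broken) − Σ(formed) = 3770 − 5140 = −1370 kJ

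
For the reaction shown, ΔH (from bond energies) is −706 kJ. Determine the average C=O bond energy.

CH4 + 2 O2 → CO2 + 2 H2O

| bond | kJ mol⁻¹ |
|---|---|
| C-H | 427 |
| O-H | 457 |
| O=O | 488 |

D(C=O) ≈ 781 kJ/mol

Let D be the C=O bond energy.
Σ(broken) = 4×427 + 2×488 = 2684
Σ(formed) = 2×D + 4×457 = 1828 + 2D
ΔH = Σ(broken) − Σ(formed) = (2684) − (1828 + 2D) = +856 − 2D
Setting this equal to −706 kJ gives 2D = 1562, so D = 781 kJ/mol.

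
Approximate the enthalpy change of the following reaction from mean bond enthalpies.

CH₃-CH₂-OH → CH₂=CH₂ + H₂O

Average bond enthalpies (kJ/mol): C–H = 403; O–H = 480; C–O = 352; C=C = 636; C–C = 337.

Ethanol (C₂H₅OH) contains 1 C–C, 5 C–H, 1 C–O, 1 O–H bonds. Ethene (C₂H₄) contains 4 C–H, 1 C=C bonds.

ΔH ≈ −24 kJ

Bonds broken (reactants):
  C–C: 1 × 337 = 337
  C–H: 5 × 403 = 2015
  C–O: 1 × 352 = 352
  O–H: 1 × 480 = 480
  Σ(broken) = 3184 kJ
Bonds formed (products):
  C–H: 4 × 403 = 1612
  C=C: 1 × 636 = 636
  O–H: 2 × 480 = 960
  Σ(formed) = 3208 kJ
ΔH = Σ(broken) − Σ(formed) = 3184 − 3208 = −24 kJ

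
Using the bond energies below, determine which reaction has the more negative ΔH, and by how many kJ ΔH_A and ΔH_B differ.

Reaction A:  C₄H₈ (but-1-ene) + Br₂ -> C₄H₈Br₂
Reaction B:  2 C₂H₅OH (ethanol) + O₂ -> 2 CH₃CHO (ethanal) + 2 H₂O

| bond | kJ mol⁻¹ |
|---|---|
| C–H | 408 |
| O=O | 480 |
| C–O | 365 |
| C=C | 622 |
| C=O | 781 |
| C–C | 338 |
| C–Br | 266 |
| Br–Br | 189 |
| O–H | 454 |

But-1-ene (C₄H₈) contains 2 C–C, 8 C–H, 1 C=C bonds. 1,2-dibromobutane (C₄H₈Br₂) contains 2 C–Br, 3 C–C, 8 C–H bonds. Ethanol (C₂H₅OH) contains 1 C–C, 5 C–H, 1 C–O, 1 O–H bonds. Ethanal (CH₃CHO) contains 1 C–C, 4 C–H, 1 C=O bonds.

Reaction A:
  Bonds broken (reactants):
    Br–Br: 1 × 189 = 189
    C–C: 2 × 338 = 676
    C–H: 8 × 408 = 3264
    C=C: 1 × 622 = 622
    Σ(broken) = 4751 kJ
  Bonds formed (products):
    C–Br: 2 × 266 = 532
    C–C: 3 × 338 = 1014
    C–H: 8 × 408 = 3264
    Σ(formed) = 4810 kJ
  ΔH_A = 4751 − 4810 = −59 kJ
Reaction B:
  Bonds broken (reactants):
    C–C: 2 × 338 = 676
    C–H: 10 × 408 = 4080
    C–O: 2 × 365 = 730
    O–H: 2 × 454 = 908
    O=O: 1 × 480 = 480
    Σ(broken) = 6874 kJ
  Bonds formed (products):
    C–C: 2 × 338 = 676
    C–H: 8 × 408 = 3264
    C=O: 2 × 781 = 1562
    O–H: 4 × 454 = 1816
    Σ(formed) = 7318 kJ
  ΔH_B = 6874 − 7318 = −444 kJ
ΔH_A − ΔH_B = +385 kJ, so reaction B has the more negative ΔH; |ΔH_A − ΔH_B| = 385 kJ.

Reaction B, by 385 kJ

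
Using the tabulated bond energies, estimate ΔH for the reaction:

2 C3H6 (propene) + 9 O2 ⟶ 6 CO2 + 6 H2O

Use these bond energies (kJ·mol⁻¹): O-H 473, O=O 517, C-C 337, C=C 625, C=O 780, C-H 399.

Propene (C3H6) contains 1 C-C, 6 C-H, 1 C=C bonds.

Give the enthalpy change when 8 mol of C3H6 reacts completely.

ΔH = −14684 kJ

Bonds broken (reactants):
  C-C: 2 × 337 = 674
  C-H: 12 × 399 = 4788
  C=C: 2 × 625 = 1250
  O=O: 9 × 517 = 4653
  Σ(broken) = 11365 kJ
Bonds formed (products):
  C=O: 12 × 780 = 9360
  O-H: 12 × 473 = 5676
  Σ(formed) = 15036 kJ
ΔH = Σ(broken) − Σ(formed) = 11365 − 15036 = −3671 kJ
For 4× the reaction as written: 4 × (−3671) = −14684 kJ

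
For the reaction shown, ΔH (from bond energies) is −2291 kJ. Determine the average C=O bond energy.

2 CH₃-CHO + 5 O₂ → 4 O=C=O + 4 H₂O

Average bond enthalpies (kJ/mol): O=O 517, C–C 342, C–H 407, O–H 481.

D(C=O) ≈ 828 kJ/mol

Let D be the C=O bond energy.
Σ(broken) = 2×342 + 8×407 + 2×D + 5×517 = 6525 + 2D
Σ(formed) = 8×D + 8×481 = 3848 + 8D
ΔH = Σ(broken) − Σ(formed) = (6525 + 2D) − (3848 + 8D) = +2677 − 6D
Setting this equal to −2291 kJ gives 6D = 4968, so D = 828 kJ/mol.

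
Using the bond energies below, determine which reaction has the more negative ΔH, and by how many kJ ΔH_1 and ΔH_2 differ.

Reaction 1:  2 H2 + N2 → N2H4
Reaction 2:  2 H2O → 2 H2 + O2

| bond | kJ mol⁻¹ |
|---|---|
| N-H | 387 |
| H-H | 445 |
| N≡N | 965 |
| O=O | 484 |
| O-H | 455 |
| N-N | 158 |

Reaction 1:
  Bonds broken (reactants):
    H-H: 2 × 445 = 890
    N≡N: 1 × 965 = 965
    Σ(broken) = 1855 kJ
  Bonds formed (products):
    N-H: 4 × 387 = 1548
    N-N: 1 × 158 = 158
    Σ(formed) = 1706 kJ
  ΔH_1 = 1855 − 1706 = +149 kJ
Reaction 2:
  Bonds broken (reactants):
    O-H: 4 × 455 = 1820
    Σ(broken) = 1820 kJ
  Bonds formed (products):
    H-H: 2 × 445 = 890
    O=O: 1 × 484 = 484
    Σ(formed) = 1374 kJ
  ΔH_2 = 1820 − 1374 = +446 kJ
ΔH_1 − ΔH_2 = −297 kJ, so reaction 1 has the more negative ΔH; |ΔH_1 − ΔH_2| = 297 kJ.

Reaction 1, by 297 kJ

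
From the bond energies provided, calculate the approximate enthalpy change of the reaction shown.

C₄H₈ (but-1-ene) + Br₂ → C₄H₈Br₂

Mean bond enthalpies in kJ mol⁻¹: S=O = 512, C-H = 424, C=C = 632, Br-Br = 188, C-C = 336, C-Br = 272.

ΔH ≈ −60 kJ

Bonds broken (reactants):
  Br-Br: 1 × 188 = 188
  C-C: 2 × 336 = 672
  C-H: 8 × 424 = 3392
  C=C: 1 × 632 = 632
  Σ(broken) = 4884 kJ
Bonds formed (products):
  C-Br: 2 × 272 = 544
  C-C: 3 × 336 = 1008
  C-H: 8 × 424 = 3392
  Σ(formed) = 4944 kJ
ΔH = Σ(broken) − Σ(formed) = 4884 − 4944 = −60 kJ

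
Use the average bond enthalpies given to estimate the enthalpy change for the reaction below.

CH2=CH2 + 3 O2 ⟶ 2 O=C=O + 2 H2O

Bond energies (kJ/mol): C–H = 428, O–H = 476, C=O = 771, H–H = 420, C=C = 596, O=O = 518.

Bonds broken (reactants):
  C–H: 4 × 428 = 1712
  C=C: 1 × 596 = 596
  O=O: 3 × 518 = 1554
  Σ(broken) = 3862 kJ
Bonds formed (products):
  C=O: 4 × 771 = 3084
  O–H: 4 × 476 = 1904
  Σ(formed) = 4988 kJ
ΔH = Σ(broken) − Σ(formed) = 3862 − 4988 = −1126 kJ

ΔH ≈ −1126 kJ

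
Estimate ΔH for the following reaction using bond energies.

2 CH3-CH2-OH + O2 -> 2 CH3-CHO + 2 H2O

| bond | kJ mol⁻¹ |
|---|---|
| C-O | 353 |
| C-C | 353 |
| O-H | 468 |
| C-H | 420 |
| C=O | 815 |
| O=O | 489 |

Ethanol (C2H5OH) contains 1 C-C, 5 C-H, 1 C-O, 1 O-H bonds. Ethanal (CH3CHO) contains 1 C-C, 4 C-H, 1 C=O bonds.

ΔH ≈ −531 kJ

Bonds broken (reactants):
  C-C: 2 × 353 = 706
  C-H: 10 × 420 = 4200
  C-O: 2 × 353 = 706
  O-H: 2 × 468 = 936
  O=O: 1 × 489 = 489
  Σ(broken) = 7037 kJ
Bonds formed (products):
  C-C: 2 × 353 = 706
  C-H: 8 × 420 = 3360
  C=O: 2 × 815 = 1630
  O-H: 4 × 468 = 1872
  Σ(formed) = 7568 kJ
ΔH = Σ(broken) − Σ(formed) = 7037 − 7568 = −531 kJ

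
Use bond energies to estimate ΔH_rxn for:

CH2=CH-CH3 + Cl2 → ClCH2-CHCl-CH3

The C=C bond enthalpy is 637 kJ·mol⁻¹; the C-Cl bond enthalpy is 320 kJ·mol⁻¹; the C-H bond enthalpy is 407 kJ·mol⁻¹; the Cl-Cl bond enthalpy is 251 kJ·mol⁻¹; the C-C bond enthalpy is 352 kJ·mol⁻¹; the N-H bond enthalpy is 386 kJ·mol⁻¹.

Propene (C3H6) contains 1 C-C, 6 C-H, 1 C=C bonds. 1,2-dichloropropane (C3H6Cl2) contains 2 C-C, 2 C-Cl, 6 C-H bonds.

ΔH ≈ −104 kJ

Bonds broken (reactants):
  C-C: 1 × 352 = 352
  C-H: 6 × 407 = 2442
  C=C: 1 × 637 = 637
  Cl-Cl: 1 × 251 = 251
  Σ(broken) = 3682 kJ
Bonds formed (products):
  C-C: 2 × 352 = 704
  C-Cl: 2 × 320 = 640
  C-H: 6 × 407 = 2442
  Σ(formed) = 3786 kJ
ΔH = Σ(broken) − Σ(formed) = 3682 − 3786 = −104 kJ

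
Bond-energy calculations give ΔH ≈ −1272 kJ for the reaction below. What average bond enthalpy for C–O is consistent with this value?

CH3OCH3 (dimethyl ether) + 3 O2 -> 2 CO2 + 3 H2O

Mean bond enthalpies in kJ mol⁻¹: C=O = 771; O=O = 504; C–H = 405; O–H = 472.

Let D be the C–O bond energy.
Σ(broken) = 6×405 + 2×D + 3×504 = 3942 + 2D
Σ(formed) = 4×771 + 6×472 = 5916
ΔH = Σ(broken) − Σ(formed) = (3942 + 2D) − (5916) = −1974 + 2D
Setting this equal to −1272 kJ gives 2D = 702, so D = 351 kJ/mol.

D(C–O) ≈ 351 kJ/mol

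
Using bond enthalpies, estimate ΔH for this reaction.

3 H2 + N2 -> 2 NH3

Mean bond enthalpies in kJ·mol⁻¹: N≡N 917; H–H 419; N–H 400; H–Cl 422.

Bonds broken (reactants):
  H–H: 3 × 419 = 1257
  N≡N: 1 × 917 = 917
  Σ(broken) = 2174 kJ
Bonds formed (products):
  N–H: 6 × 400 = 2400
  Σ(formed) = 2400 kJ
ΔH = Σ(broken) − Σ(formed) = 2174 − 2400 = −226 kJ

ΔH ≈ −226 kJ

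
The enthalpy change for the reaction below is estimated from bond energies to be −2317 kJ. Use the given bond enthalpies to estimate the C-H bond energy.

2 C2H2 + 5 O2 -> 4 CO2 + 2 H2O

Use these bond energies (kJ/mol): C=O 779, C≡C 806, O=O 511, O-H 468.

D(C-H) ≈ 405 kJ/mol

Let D be the C-H bond energy.
Σ(broken) = 2×806 + 4×D + 5×511 = 4167 + 4D
Σ(formed) = 8×779 + 4×468 = 8104
ΔH = Σ(broken) − Σ(formed) = (4167 + 4D) − (8104) = −3937 + 4D
Setting this equal to −2317 kJ gives 4D = 1620, so D = 405 kJ/mol.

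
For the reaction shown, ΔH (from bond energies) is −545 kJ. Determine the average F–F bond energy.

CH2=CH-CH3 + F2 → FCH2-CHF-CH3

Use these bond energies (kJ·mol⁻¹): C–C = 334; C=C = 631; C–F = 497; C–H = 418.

D(F–F) ≈ 152 kJ/mol

Let D be the F–F bond energy.
Σ(broken) = 1×334 + 6×418 + 1×631 + 1×D = 3473 + D
Σ(formed) = 2×334 + 2×497 + 6×418 = 4170
ΔH = Σ(broken) − Σ(formed) = (3473 + D) − (4170) = −697 + D
Setting this equal to −545 kJ gives D = 152 kJ/mol.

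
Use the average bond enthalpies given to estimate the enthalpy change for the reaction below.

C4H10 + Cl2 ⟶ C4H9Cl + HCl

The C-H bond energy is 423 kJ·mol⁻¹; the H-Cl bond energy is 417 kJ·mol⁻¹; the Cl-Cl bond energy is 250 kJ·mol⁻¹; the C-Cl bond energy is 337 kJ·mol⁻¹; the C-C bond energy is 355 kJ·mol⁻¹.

ΔH ≈ −81 kJ

Bonds broken (reactants):
  C-C: 3 × 355 = 1065
  C-H: 10 × 423 = 4230
  Cl-Cl: 1 × 250 = 250
  Σ(broken) = 5545 kJ
Bonds formed (products):
  C-C: 3 × 355 = 1065
  C-Cl: 1 × 337 = 337
  C-H: 9 × 423 = 3807
  H-Cl: 1 × 417 = 417
  Σ(formed) = 5626 kJ
ΔH = Σ(broken) − Σ(formed) = 5545 − 5626 = −81 kJ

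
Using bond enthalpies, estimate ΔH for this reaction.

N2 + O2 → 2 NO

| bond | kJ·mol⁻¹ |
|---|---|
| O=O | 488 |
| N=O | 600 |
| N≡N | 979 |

ΔH ≈ +267 kJ

Bonds broken (reactants):
  N≡N: 1 × 979 = 979
  O=O: 1 × 488 = 488
  Σ(broken) = 1467 kJ
Bonds formed (products):
  N=O: 2 × 600 = 1200
  Σ(formed) = 1200 kJ
ΔH = Σ(broken) − Σ(formed) = 1467 − 1200 = +267 kJ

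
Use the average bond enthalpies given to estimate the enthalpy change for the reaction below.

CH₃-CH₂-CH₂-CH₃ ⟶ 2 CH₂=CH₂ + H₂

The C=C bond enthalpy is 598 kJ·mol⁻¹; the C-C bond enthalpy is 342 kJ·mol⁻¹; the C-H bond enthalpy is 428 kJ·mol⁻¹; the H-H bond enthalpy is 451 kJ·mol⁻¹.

ΔH ≈ +235 kJ

Bonds broken (reactants):
  C-C: 3 × 342 = 1026
  C-H: 10 × 428 = 4280
  Σ(broken) = 5306 kJ
Bonds formed (products):
  C-H: 8 × 428 = 3424
  C=C: 2 × 598 = 1196
  H-H: 1 × 451 = 451
  Σ(formed) = 5071 kJ
ΔH = Σ(broken) − Σ(formed) = 5306 − 5071 = +235 kJ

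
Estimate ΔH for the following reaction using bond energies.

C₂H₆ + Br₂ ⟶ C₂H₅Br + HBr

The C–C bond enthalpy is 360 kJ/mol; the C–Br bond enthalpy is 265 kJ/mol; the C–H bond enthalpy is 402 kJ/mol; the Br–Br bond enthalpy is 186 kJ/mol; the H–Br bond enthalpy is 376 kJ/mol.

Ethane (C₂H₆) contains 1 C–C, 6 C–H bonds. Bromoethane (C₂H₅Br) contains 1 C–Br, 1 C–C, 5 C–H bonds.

ΔH ≈ −53 kJ

Bonds broken (reactants):
  Br–Br: 1 × 186 = 186
  C–C: 1 × 360 = 360
  C–H: 6 × 402 = 2412
  Σ(broken) = 2958 kJ
Bonds formed (products):
  C–Br: 1 × 265 = 265
  C–C: 1 × 360 = 360
  C–H: 5 × 402 = 2010
  H–Br: 1 × 376 = 376
  Σ(formed) = 3011 kJ
ΔH = Σ(broken) − Σ(formed) = 2958 − 3011 = −53 kJ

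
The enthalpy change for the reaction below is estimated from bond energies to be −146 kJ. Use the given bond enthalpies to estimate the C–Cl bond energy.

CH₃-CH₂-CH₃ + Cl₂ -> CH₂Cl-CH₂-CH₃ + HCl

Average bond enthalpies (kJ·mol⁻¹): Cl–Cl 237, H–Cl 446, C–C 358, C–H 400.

D(C–Cl) ≈ 337 kJ/mol

Let D be the C–Cl bond energy.
Σ(broken) = 2×358 + 8×400 + 1×237 = 4153
Σ(formed) = 2×358 + 1×D + 7×400 + 1×446 = 3962 + D
ΔH = Σ(broken) − Σ(formed) = (4153) − (3962 + D) = +191 − D
Setting this equal to −146 kJ gives D = 337 kJ/mol.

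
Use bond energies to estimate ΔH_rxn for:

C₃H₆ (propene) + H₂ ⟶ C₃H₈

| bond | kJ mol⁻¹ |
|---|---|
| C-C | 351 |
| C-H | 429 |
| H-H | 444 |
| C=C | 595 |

Bonds broken (reactants):
  C-C: 1 × 351 = 351
  C-H: 6 × 429 = 2574
  C=C: 1 × 595 = 595
  H-H: 1 × 444 = 444
  Σ(broken) = 3964 kJ
Bonds formed (products):
  C-C: 2 × 351 = 702
  C-H: 8 × 429 = 3432
  Σ(formed) = 4134 kJ
ΔH = Σ(broken) − Σ(formed) = 3964 − 4134 = −170 kJ

ΔH ≈ −170 kJ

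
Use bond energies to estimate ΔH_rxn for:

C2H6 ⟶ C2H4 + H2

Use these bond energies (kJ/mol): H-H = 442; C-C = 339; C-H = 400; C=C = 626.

ΔH ≈ +71 kJ

Bonds broken (reactants):
  C-C: 1 × 339 = 339
  C-H: 6 × 400 = 2400
  Σ(broken) = 2739 kJ
Bonds formed (products):
  C-H: 4 × 400 = 1600
  C=C: 1 × 626 = 626
  H-H: 1 × 442 = 442
  Σ(formed) = 2668 kJ
ΔH = Σ(broken) − Σ(formed) = 2739 − 2668 = +71 kJ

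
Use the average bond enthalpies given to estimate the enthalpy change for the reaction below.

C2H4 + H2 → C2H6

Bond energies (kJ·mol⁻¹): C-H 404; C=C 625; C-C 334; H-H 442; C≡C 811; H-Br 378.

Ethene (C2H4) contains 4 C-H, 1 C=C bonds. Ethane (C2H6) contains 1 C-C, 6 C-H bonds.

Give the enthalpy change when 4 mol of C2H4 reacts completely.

ΔH = −300 kJ

Bonds broken (reactants):
  C-H: 4 × 404 = 1616
  C=C: 1 × 625 = 625
  H-H: 1 × 442 = 442
  Σ(broken) = 2683 kJ
Bonds formed (products):
  C-C: 1 × 334 = 334
  C-H: 6 × 404 = 2424
  Σ(formed) = 2758 kJ
ΔH = Σ(broken) − Σ(formed) = 2683 − 2758 = −75 kJ
For 4× the reaction as written: 4 × (−75) = −300 kJ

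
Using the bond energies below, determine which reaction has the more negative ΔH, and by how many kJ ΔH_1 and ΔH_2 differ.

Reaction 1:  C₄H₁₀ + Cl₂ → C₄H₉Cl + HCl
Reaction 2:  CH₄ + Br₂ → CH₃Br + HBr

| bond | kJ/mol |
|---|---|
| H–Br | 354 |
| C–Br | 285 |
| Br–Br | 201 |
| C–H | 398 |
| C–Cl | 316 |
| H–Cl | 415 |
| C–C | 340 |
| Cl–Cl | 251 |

Reaction 1, by 42 kJ

Reaction 1:
  Bonds broken (reactants):
    C–C: 3 × 340 = 1020
    C–H: 10 × 398 = 3980
    Cl–Cl: 1 × 251 = 251
    Σ(broken) = 5251 kJ
  Bonds formed (products):
    C–C: 3 × 340 = 1020
    C–Cl: 1 × 316 = 316
    C–H: 9 × 398 = 3582
    H–Cl: 1 × 415 = 415
    Σ(formed) = 5333 kJ
  ΔH_1 = 5251 − 5333 = −82 kJ
Reaction 2:
  Bonds broken (reactants):
    Br–Br: 1 × 201 = 201
    C–H: 4 × 398 = 1592
    Σ(broken) = 1793 kJ
  Bonds formed (products):
    C–Br: 1 × 285 = 285
    C–H: 3 × 398 = 1194
    H–Br: 1 × 354 = 354
    Σ(formed) = 1833 kJ
  ΔH_2 = 1793 − 1833 = −40 kJ
ΔH_1 − ΔH_2 = −42 kJ, so reaction 1 has the more negative ΔH; |ΔH_1 − ΔH_2| = 42 kJ.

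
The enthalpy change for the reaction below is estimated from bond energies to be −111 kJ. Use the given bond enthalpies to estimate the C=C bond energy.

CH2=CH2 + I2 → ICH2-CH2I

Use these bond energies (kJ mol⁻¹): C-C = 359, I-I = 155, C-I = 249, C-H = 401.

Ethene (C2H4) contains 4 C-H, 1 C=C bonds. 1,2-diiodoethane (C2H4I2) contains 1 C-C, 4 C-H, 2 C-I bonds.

D(C=C) ≈ 591 kJ/mol

Let D be the C=C bond energy.
Σ(broken) = 4×401 + 1×D + 1×155 = 1759 + D
Σ(formed) = 1×359 + 4×401 + 2×249 = 2461
ΔH = Σ(broken) − Σ(formed) = (1759 + D) − (2461) = −702 + D
Setting this equal to −111 kJ gives D = 591 kJ/mol.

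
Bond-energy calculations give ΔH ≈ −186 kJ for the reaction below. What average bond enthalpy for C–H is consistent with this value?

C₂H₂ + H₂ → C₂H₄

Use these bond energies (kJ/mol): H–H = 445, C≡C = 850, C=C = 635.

D(C–H) ≈ 423 kJ/mol

Let D be the C–H bond energy.
Σ(broken) = 1×850 + 2×D + 1×445 = 1295 + 2D
Σ(formed) = 4×D + 1×635 = 635 + 4D
ΔH = Σ(broken) − Σ(formed) = (1295 + 2D) − (635 + 4D) = +660 − 2D
Setting this equal to −186 kJ gives 2D = 846, so D = 423 kJ/mol.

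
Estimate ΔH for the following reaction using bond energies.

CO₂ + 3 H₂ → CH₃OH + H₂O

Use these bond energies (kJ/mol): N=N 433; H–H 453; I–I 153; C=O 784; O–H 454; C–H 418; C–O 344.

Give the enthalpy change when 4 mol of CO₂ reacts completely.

Bonds broken (reactants):
  C=O: 2 × 784 = 1568
  H–H: 3 × 453 = 1359
  Σ(broken) = 2927 kJ
Bonds formed (products):
  C–H: 3 × 418 = 1254
  C–O: 1 × 344 = 344
  O–H: 3 × 454 = 1362
  Σ(formed) = 2960 kJ
ΔH = Σ(broken) − Σ(formed) = 2927 − 2960 = −33 kJ
For 4× the reaction as written: 4 × (−33) = −132 kJ

ΔH = −132 kJ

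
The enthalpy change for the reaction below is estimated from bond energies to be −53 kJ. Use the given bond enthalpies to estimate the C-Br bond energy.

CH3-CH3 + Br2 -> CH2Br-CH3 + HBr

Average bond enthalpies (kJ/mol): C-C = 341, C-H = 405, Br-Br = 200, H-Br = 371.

D(C-Br) ≈ 287 kJ/mol

Let D be the C-Br bond energy.
Σ(broken) = 1×200 + 1×341 + 6×405 = 2971
Σ(formed) = 1×D + 1×341 + 5×405 + 1×371 = 2737 + D
ΔH = Σ(broken) − Σ(formed) = (2971) − (2737 + D) = +234 − D
Setting this equal to −53 kJ gives D = 287 kJ/mol.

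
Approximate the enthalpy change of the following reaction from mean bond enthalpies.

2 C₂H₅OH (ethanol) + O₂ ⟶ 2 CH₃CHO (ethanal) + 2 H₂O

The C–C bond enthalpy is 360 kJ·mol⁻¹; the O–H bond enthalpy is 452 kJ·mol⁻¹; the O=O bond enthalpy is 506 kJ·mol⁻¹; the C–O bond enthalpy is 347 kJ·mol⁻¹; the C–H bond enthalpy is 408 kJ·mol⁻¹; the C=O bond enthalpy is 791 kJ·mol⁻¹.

ΔH ≈ −470 kJ

Bonds broken (reactants):
  C–C: 2 × 360 = 720
  C–H: 10 × 408 = 4080
  C–O: 2 × 347 = 694
  O–H: 2 × 452 = 904
  O=O: 1 × 506 = 506
  Σ(broken) = 6904 kJ
Bonds formed (products):
  C–C: 2 × 360 = 720
  C–H: 8 × 408 = 3264
  C=O: 2 × 791 = 1582
  O–H: 4 × 452 = 1808
  Σ(formed) = 7374 kJ
ΔH = Σ(broken) − Σ(formed) = 6904 − 7374 = −470 kJ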